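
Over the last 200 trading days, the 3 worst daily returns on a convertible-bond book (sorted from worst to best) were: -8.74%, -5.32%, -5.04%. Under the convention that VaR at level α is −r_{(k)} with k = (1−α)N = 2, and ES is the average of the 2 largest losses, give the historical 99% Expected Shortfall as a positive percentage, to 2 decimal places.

The 2 worst returns sum to -14.06%.
ES = −(-14.06%) / 2 = 7.03%.

7.03%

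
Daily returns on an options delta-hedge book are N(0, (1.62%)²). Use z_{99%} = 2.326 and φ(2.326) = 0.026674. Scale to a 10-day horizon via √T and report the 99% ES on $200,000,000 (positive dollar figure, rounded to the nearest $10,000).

σ_{10d} = 1.62% × √10 = 5.123%.
ES multiplier = φ(z)/(1−α) = 0.026674/0.01 = 2.667.
ES = 5.123% × 2.667 = 13.663%; on $200,000,000: $27,326,000.

$27,330,000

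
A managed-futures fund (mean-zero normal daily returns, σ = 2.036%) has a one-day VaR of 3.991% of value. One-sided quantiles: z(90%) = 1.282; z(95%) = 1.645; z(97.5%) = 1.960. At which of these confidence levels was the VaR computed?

Implied z = VaR/σ = 3.991 / 2.036 = 1.960.
This matches z(97.5%) = 1.960.

97.5%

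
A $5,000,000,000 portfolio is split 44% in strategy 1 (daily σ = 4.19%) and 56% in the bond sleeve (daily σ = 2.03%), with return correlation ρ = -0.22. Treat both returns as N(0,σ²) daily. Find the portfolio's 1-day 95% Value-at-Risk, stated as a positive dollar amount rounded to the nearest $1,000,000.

$160,000,000

σ_p² = 0.44²·4.19² + 0.56²·2.03² + 2·-0.22·0.44·0.56·4.19·2.03 = 3.7690 (%²).
σ_p = √3.7690 = 1.941%.
At 95%, z = 1.645.
VaR = 1.645 × 1.941% = 3.193%; on $5,000,000,000 that is $159,650,000.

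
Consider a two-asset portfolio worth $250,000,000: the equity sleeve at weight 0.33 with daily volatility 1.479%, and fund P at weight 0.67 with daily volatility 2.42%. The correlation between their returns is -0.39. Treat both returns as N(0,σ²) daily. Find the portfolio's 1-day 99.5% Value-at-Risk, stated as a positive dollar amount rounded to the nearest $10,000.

σ_p² = 0.33²·1.479² + 0.67²·2.42² + 2·-0.39·0.33·0.67·1.479·2.42 = 2.2499 (%²).
σ_p = √2.2499 = 1.500%.
At 99.5%, z = 2.576.
VaR = 2.576 × 1.500% = 3.864%; on $250,000,000 that is $9,660,000.

$9,660,000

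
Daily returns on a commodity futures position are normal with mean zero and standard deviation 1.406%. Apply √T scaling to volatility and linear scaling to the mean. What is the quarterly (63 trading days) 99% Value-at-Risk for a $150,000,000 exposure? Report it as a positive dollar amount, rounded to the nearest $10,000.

$38,940,000

At 99%, z = 2.326.
σ_{63d} = 1.406% × √63 = 11.160%.
VaR = 2.326 × 11.160% = 25.958%.
On $150,000,000: 0.25958 × $150,000,000 = $38,937,000.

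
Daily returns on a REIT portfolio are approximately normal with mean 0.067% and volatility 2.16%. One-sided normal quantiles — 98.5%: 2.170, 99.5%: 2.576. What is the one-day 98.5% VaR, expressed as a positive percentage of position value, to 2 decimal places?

4.62%

VaR = −μ + z·σ = −(0.067%) + 2.170 × 2.16% = 4.620%.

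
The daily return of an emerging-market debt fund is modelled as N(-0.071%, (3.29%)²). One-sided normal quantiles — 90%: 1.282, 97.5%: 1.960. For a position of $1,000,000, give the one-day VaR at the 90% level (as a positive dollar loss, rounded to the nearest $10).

$42,890

VaR = −μ + z·σ = −(-0.071%) + 1.282 × 3.29% = 4.289%.
On $1,000,000: 0.04289 × $1,000,000 = $42,890.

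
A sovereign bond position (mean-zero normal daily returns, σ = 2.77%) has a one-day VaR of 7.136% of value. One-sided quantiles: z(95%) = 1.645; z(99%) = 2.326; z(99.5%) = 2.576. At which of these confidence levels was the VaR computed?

99.5%

Implied z = VaR/σ = 7.136 / 2.77 = 2.576.
This matches z(99.5%) = 2.576.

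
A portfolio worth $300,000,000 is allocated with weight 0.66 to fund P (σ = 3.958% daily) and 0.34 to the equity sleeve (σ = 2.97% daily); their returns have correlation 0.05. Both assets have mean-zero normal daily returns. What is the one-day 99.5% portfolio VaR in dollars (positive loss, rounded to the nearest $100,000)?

σ_p² = 0.66²·3.958² + 0.34²·2.97² + 2·0.05·0.66·0.34·3.958·2.97 = 8.1075 (%²).
σ_p = √8.1075 = 2.847%.
At 99.5%, z = 2.576.
VaR = 2.576 × 2.847% = 7.334%; on $300,000,000 that is $22,002,000.

$22,000,000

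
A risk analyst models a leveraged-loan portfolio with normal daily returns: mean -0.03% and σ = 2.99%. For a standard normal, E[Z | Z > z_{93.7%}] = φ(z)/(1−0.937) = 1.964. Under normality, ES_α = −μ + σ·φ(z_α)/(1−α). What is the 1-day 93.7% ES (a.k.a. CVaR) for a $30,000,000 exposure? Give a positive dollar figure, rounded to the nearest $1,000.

$1,771,000

ES = −(-0.03%) + 2.99% × 1.964 = 5.902%.
On $30,000,000: 0.05902 × $30,000,000 = $1,770,600.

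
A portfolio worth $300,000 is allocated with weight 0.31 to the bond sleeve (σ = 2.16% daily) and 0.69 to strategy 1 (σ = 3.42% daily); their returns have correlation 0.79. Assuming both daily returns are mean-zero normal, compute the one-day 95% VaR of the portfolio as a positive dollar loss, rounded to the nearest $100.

σ_p² = 0.31²·2.16² + 0.69²·3.42² + 2·0.79·0.31·0.69·2.16·3.42 = 8.5136 (%²).
σ_p = √8.5136 = 2.918%.
At 95%, z = 1.645.
VaR = 1.645 × 2.918% = 4.800%; on $300,000 that is $14,400.

$14,400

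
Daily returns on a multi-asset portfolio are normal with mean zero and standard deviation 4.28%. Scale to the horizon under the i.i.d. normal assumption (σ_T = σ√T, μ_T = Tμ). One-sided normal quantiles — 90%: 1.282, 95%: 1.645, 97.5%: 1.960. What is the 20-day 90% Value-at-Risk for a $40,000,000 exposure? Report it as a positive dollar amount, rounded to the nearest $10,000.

$9,820,000

σ_{20d} = 4.28% × √20 = 19.141%.
VaR = 1.282 × 19.141% = 24.539%.
On $40,000,000: 0.24539 × $40,000,000 = $9,815,600.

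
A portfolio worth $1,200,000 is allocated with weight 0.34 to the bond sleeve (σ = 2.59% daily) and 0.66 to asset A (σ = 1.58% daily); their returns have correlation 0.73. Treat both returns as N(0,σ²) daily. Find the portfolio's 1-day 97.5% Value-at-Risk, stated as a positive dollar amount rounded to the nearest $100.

$42,100

σ_p² = 0.34²·2.59² + 0.66²·1.58² + 2·0.73·0.34·0.66·2.59·1.58 = 3.2036 (%²).
σ_p = √3.2036 = 1.790%.
At 97.5%, z = 1.960.
VaR = 1.960 × 1.790% = 3.508%; on $1,200,000 that is $42,096.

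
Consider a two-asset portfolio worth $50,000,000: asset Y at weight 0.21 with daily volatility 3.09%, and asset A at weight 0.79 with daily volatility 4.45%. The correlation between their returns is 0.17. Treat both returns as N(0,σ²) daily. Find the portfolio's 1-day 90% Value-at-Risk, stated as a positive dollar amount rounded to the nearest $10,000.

σ_p² = 0.21²·3.09² + 0.79²·4.45² + 2·0.17·0.21·0.79·3.09·4.45 = 13.5554 (%²).
σ_p = √13.5554 = 3.682%.
At 90%, z = 1.282.
VaR = 1.282 × 3.682% = 4.720%; on $50,000,000 that is $2,360,000.

$2,360,000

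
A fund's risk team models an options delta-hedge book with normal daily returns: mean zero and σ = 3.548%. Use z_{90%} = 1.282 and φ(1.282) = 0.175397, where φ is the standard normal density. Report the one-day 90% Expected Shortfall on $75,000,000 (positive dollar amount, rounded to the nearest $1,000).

Tail multiplier: φ(z)/(1−α) = 0.175397 / 0.1 = 1.754.
ES = 3.548% × 1.754 = 6.223%.
On $75,000,000: 0.06223 × $75,000,000 = $4,667,250.

$4,667,000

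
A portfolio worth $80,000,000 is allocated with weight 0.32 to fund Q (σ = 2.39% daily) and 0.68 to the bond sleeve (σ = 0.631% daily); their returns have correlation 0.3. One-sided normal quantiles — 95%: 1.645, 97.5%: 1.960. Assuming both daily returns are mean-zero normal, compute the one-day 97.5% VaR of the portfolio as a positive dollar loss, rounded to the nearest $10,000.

σ_p² = 0.32²·2.39² + 0.68²·0.631² + 2·0.3·0.32·0.68·2.39·0.631 = 0.9659 (%²).
σ_p = √0.9659 = 0.983%.
VaR = 1.960 × 0.983% = 1.927%; on $80,000,000 that is $1,541,600.

$1,540,000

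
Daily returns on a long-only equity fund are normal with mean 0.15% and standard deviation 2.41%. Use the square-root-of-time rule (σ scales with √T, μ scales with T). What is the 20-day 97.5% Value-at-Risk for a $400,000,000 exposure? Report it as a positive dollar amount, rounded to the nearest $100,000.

$72,500,000

At 97.5%, z = 1.960.
σ_{20d} = 2.41% × √20 = 10.778%; μ_{20d} = 20 × 0.15% = 3.000%.
VaR = −(3.000%) + 1.960 × 10.778% = 18.125%.
On $400,000,000: 0.18125 × $400,000,000 = $72,500,000.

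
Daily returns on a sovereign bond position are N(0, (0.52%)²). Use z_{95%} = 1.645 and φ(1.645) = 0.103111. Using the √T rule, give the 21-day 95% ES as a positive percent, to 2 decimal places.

σ_{21d} = 0.52% × √21 = 2.383%.
ES multiplier = φ(z)/(1−α) = 0.103111/0.05 = 2.062.
ES = 2.383% × 2.062 = 4.914%.

4.91%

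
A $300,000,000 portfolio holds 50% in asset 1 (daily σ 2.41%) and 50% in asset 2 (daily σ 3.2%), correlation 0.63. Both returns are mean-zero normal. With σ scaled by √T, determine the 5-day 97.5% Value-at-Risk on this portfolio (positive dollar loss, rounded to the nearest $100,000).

σ_p = √(0.5²·2.41² + 0.5²·3.2² + 2·0.63·0.5·0.5·2.41·3.2) = 2.538%.
σ_{5d} = 2.538% × √5 = 5.675%.
z(97.5%) = 1.960.
VaR = 1.960 × 5.675% = 11.123%; on $300,000,000 that is $33,369,000.

$33,400,000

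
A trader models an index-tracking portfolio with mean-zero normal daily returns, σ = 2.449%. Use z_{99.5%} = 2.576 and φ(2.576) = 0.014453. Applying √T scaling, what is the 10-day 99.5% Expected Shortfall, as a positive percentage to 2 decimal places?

22.39%

σ_{10d} = 2.449% × √10 = 7.744%.
ES multiplier = φ(z)/(1−α) = 0.014453/0.005 = 2.891.
ES = 7.744% × 2.891 = 22.388%.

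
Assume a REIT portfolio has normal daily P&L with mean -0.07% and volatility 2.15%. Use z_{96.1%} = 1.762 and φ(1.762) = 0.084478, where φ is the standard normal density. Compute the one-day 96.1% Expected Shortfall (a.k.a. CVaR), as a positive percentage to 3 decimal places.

Tail multiplier: φ(z)/(1−α) = 0.084478 / 0.039 = 2.166.
ES = −(-0.07%) + 2.15% × 2.166 = 4.727%.

4.727%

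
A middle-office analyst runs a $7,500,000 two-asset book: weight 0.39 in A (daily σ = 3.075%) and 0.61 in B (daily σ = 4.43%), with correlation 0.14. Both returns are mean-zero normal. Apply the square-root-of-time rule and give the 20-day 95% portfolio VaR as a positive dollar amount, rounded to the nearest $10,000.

$1,710,000

σ_p = √(0.39²·3.075² + 0.61²·4.43² + 2·0.14·0.39·0.61·3.075·4.43) = 3.106%.
σ_{20d} = 3.106% × √20 = 13.890%.
z(95%) = 1.645.
VaR = 1.645 × 13.890% = 22.849%; on $7,500,000 that is $1,713,675.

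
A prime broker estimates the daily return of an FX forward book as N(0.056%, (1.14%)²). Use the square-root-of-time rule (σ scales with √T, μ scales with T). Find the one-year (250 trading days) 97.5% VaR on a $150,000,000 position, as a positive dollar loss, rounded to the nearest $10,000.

$31,990,000

At 97.5%, z = 1.960.
σ_{250d} = 1.14% × √250 = 18.025%; μ_{250d} = 250 × 0.056% = 14.000%.
VaR = −(14.000%) + 1.960 × 18.025% = 21.329%.
On $150,000,000: 0.21329 × $150,000,000 = $31,993,500.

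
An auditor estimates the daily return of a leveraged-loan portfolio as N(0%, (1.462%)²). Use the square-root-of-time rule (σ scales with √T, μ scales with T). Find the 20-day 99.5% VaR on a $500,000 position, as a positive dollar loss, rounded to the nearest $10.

$84,210

At 99.5%, z = 2.576.
σ_{20d} = 1.462% × √20 = 6.538%.
VaR = 2.576 × 6.538% = 16.842%.
On $500,000: 0.16842 × $500,000 = $84,210.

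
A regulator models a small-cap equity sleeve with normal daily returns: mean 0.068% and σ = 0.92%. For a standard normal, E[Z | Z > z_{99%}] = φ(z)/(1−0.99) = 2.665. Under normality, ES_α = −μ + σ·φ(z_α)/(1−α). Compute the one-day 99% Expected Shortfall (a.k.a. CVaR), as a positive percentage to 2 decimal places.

2.38%

ES = −(0.068%) + 0.92% × 2.665 = 2.384%.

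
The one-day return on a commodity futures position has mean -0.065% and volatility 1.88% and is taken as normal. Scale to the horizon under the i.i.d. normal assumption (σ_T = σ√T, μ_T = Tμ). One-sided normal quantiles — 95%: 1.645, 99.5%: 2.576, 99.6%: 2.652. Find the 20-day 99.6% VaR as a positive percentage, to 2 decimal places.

23.60%

σ_{20d} = 1.88% × √20 = 8.408%; μ_{20d} = 20 × -0.065% = -1.300%.
VaR = −(-1.300%) + 2.652 × 8.408% = 23.598%.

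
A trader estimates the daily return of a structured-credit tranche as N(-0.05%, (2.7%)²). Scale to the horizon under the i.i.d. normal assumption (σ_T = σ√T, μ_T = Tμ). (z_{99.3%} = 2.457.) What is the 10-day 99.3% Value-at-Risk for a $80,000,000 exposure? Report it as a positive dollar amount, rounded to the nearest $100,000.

$17,200,000

σ_{10d} = 2.7% × √10 = 8.538%; μ_{10d} = 10 × -0.05% = -0.500%.
VaR = −(-0.500%) + 2.457 × 8.538% = 21.478%.
On $80,000,000: 0.21478 × $80,000,000 = $17,182,400.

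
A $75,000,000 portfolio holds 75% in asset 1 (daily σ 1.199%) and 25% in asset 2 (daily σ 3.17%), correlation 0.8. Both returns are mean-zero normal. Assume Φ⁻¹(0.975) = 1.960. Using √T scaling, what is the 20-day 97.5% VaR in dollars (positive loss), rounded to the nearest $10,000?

σ_p = √(0.75²·1.199² + 0.25²·3.17² + 2·0.8·0.75·0.25·1.199·3.17) = 1.605%.
σ_{20d} = 1.605% × √20 = 7.178%.
VaR = 1.960 × 7.178% = 14.069%; on $75,000,000 that is $10,551,750.

$10,550,000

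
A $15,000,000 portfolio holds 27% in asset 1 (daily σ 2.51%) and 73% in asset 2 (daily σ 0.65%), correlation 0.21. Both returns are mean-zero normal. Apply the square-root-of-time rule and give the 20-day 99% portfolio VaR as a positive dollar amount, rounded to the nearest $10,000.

σ_p = √(0.27²·2.51² + 0.73²·0.65² + 2·0.21·0.27·0.73·2.51·0.65) = 0.905%.
σ_{20d} = 0.905% × √20 = 4.047%.
z(99%) = 2.326.
VaR = 2.326 × 4.047% = 9.413%; on $15,000,000 that is $1,411,950.

$1,410,000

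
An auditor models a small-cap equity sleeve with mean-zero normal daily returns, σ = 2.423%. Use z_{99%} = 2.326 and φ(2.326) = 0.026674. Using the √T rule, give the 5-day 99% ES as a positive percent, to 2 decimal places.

σ_{5d} = 2.423% × √5 = 5.418%.
ES multiplier = φ(z)/(1−α) = 0.026674/0.01 = 2.667.
ES = 5.418% × 2.667 = 14.450%.

14.45%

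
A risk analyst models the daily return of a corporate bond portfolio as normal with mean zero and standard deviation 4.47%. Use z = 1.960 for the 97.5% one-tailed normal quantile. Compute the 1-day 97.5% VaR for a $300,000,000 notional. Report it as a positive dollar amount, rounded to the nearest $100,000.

$26,300,000

VaR = z·σ = 1.960 × 4.47% = 8.761%.
On $300,000,000: 0.08761 × $300,000,000 = $26,283,000.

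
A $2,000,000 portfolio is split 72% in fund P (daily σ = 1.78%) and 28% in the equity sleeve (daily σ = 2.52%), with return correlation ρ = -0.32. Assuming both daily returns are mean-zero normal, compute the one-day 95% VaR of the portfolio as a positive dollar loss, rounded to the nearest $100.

$41,100

σ_p² = 0.72²·1.78² + 0.28²·2.52² + 2·-0.32·0.72·0.28·1.78·2.52 = 1.5616 (%²).
σ_p = √1.5616 = 1.250%.
At 95%, z = 1.645.
VaR = 1.645 × 1.250% = 2.056%; on $2,000,000 that is $41,120.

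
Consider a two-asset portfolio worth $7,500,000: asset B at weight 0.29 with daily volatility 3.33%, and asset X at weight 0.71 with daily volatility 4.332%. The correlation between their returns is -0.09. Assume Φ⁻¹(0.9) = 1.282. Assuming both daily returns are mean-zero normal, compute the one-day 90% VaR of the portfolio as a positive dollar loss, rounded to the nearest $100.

$301,900

σ_p² = 0.29²·3.33² + 0.71²·4.332² + 2·-0.09·0.29·0.71·3.33·4.332 = 9.8580 (%²).
σ_p = √9.8580 = 3.140%.
VaR = 1.282 × 3.140% = 4.025%; on $7,500,000 that is $301,875.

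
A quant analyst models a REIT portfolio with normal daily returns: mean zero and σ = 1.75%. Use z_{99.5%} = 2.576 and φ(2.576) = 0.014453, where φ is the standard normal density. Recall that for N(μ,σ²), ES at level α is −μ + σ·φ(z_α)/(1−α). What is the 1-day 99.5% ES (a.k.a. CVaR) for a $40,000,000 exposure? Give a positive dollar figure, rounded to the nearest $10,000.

Tail multiplier: φ(z)/(1−α) = 0.014453 / 0.005 = 2.891.
ES = 1.75% × 2.891 = 5.059%.
On $40,000,000: 0.05059 × $40,000,000 = $2,023,600.

$2,020,000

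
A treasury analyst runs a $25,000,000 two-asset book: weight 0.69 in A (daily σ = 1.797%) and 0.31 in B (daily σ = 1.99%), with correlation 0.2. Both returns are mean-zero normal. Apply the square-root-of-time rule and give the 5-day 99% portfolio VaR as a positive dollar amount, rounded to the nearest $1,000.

σ_p = √(0.69²·1.797² + 0.31²·1.99² + 2·0.2·0.69·0.31·1.797·1.99) = 1.491%.
σ_{5d} = 1.491% × √5 = 3.334%.
z(99%) = 2.326.
VaR = 2.326 × 3.334% = 7.755%; on $25,000,000 that is $1,938,750.

$1,939,000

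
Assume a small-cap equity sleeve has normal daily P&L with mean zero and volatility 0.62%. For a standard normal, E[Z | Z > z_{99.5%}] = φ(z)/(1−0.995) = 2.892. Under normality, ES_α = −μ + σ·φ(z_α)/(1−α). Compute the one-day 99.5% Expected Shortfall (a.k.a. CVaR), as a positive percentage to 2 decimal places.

1.79%

ES = 0.62% × 2.892 = 1.793%.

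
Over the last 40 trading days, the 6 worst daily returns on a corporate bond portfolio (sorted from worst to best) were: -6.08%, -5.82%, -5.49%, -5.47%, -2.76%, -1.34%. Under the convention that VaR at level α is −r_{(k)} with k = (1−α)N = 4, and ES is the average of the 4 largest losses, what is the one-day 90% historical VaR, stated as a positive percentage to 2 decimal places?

5.47%

k = 4; the 4th lowest return is -5.47%, so VaR = 5.47%.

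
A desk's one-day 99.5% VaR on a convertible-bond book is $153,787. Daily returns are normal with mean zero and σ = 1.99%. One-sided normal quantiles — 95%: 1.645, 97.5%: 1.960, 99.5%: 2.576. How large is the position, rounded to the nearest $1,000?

$3,000,000

VaR as a fraction of value: z·σ = 2.576 × 1.99% = 5.12624%.
Position = $153,787 / 0.0512624 = $2,999,996.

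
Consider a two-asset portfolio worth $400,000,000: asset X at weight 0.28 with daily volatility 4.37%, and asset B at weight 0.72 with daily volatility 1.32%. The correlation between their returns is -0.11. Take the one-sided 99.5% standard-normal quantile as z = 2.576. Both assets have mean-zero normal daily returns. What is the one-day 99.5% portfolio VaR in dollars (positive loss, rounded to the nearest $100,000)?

σ_p² = 0.28²·4.37² + 0.72²·1.32² + 2·-0.11·0.28·0.72·4.37·1.32 = 2.1446 (%²).
σ_p = √2.1446 = 1.464%.
VaR = 2.576 × 1.464% = 3.771%; on $400,000,000 that is $15,084,000.

$15,100,000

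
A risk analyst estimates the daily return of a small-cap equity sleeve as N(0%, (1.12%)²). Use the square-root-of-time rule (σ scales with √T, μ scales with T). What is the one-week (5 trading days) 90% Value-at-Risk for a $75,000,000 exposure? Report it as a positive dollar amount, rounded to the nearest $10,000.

$2,410,000

At 90%, z = 1.282.
σ_{5d} = 1.12% × √5 = 2.504%.
VaR = 1.282 × 2.504% = 3.210%.
On $75,000,000: 0.03210 × $75,000,000 = $2,407,500.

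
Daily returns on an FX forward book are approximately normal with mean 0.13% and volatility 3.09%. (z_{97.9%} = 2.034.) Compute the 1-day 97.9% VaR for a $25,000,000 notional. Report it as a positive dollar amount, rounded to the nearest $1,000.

$1,539,000

VaR = −μ + z·σ = −(0.13%) + 2.034 × 3.09% = 6.155%.
On $25,000,000: 0.06155 × $25,000,000 = $1,538,750.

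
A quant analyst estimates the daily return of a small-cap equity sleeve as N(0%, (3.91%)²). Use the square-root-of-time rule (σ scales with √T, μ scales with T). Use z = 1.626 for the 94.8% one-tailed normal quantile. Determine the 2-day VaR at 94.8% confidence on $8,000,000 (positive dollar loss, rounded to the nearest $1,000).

$719,000

σ_{2d} = 3.91% × √2 = 5.530%.
VaR = 1.626 × 5.530% = 8.992%.
On $8,000,000: 0.08992 × $8,000,000 = $719,360.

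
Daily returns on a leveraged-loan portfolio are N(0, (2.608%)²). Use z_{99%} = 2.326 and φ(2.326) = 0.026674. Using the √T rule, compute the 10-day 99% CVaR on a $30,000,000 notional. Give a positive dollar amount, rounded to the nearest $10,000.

$6,600,000

σ_{10d} = 2.608% × √10 = 8.247%.
ES multiplier = φ(z)/(1−α) = 0.026674/0.01 = 2.667.
ES = 8.247% × 2.667 = 21.995%; on $30,000,000: $6,598,500.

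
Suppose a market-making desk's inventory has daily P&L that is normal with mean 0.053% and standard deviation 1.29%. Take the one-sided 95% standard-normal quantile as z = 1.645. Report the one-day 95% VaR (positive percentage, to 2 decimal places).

2.07%

VaR = −μ + z·σ = −(0.053%) + 1.645 × 1.29% = 2.069%.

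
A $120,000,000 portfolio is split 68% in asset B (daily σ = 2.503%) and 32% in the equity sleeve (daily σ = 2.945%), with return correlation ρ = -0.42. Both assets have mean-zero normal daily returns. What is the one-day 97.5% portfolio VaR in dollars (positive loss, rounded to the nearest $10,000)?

$3,670,000

σ_p² = 0.68²·2.503² + 0.32²·2.945² + 2·-0.42·0.68·0.32·2.503·2.945 = 2.4377 (%²).
σ_p = √2.4377 = 1.561%.
At 97.5%, z = 1.960.
VaR = 1.960 × 1.561% = 3.060%; on $120,000,000 that is $3,672,000.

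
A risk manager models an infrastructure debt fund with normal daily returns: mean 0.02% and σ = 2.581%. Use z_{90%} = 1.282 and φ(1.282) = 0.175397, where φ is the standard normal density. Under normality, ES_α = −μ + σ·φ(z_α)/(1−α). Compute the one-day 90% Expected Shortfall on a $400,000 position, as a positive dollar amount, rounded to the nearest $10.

$18,030

Tail multiplier: φ(z)/(1−α) = 0.175397 / 0.1 = 1.754.
ES = −(0.02%) + 2.581% × 1.754 = 4.507%.
On $400,000: 0.04507 × $400,000 = $18,028.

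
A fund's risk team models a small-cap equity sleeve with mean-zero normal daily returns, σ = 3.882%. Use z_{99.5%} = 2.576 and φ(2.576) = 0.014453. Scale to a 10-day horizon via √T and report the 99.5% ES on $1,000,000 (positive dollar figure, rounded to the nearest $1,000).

σ_{10d} = 3.882% × √10 = 12.276%.
ES multiplier = φ(z)/(1−α) = 0.014453/0.005 = 2.891.
ES = 12.276% × 2.891 = 35.490%; on $1,000,000: $354,900.

$355,000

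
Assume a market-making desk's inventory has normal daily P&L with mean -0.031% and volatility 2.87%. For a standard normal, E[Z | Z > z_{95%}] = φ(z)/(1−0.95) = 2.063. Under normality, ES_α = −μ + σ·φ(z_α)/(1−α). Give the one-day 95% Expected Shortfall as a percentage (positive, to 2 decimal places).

ES = −(-0.031%) + 2.87% × 2.063 = 5.952%.

5.95%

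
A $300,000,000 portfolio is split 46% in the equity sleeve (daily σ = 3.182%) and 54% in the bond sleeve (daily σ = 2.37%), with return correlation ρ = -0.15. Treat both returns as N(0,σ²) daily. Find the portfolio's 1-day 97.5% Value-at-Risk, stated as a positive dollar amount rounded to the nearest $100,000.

$10,500,000

σ_p² = 0.46²·3.182² + 0.54²·2.37² + 2·-0.15·0.46·0.54·3.182·2.37 = 3.2184 (%²).
σ_p = √3.2184 = 1.794%.
At 97.5%, z = 1.960.
VaR = 1.960 × 1.794% = 3.516%; on $300,000,000 that is $10,548,000.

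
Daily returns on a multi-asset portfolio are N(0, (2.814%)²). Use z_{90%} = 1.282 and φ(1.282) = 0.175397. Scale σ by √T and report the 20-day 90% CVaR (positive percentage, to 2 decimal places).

σ_{20d} = 2.814% × √20 = 12.585%.
ES multiplier = φ(z)/(1−α) = 0.175397/0.1 = 1.754.
ES = 12.585% × 1.754 = 22.074%.

22.07%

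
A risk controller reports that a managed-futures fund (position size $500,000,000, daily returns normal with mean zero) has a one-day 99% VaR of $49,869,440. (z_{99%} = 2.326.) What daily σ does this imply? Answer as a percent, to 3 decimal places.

VaR as a fraction: $49,869,440 / $500,000,000 = 9.974%.
σ = VaR / z = 9.974% / 2.326 = 4.288%.

4.288%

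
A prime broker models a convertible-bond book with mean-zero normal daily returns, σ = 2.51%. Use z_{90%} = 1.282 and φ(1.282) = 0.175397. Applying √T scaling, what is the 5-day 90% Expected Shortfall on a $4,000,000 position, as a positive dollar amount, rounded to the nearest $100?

$393,800

σ_{5d} = 2.51% × √5 = 5.613%.
ES multiplier = φ(z)/(1−α) = 0.175397/0.1 = 1.754.
ES = 5.613% × 1.754 = 9.845%; on $4,000,000: $393,800.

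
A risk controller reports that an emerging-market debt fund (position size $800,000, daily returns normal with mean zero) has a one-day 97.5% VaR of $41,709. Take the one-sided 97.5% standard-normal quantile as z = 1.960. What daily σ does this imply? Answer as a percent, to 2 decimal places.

2.66%

VaR as a fraction: $41,709 / $800,000 = 5.214%.
σ = VaR / z = 5.214% / 1.960 = 2.660%.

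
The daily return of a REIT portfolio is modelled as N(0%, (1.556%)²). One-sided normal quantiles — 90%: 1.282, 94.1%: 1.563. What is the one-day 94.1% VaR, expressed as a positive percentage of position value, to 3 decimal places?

VaR = z·σ = 1.563 × 1.556% = 2.432%.

2.432%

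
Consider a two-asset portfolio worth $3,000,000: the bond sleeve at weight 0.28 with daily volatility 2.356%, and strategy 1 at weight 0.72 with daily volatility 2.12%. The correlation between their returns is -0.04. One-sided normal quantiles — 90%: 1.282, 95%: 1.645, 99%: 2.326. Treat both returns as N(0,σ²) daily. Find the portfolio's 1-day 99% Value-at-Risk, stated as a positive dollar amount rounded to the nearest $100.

$114,300

σ_p² = 0.28²·2.356² + 0.72²·2.12² + 2·-0.04·0.28·0.72·2.356·2.12 = 2.6845 (%²).
σ_p = √2.6845 = 1.638%.
VaR = 2.326 × 1.638% = 3.810%; on $3,000,000 that is $114,300.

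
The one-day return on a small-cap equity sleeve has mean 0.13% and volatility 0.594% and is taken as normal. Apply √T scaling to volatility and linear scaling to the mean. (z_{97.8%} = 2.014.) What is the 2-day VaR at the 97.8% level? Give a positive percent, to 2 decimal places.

1.43%

σ_{2d} = 0.594% × √2 = 0.840%; μ_{2d} = 2 × 0.13% = 0.260%.
VaR = −(0.260%) + 2.014 × 0.840% = 1.432%.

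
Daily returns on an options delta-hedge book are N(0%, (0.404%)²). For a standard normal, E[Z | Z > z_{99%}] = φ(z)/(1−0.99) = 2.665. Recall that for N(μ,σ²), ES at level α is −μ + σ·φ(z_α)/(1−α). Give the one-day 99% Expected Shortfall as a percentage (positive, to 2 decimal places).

ES = 0.404% × 2.665 = 1.077%.

1.08%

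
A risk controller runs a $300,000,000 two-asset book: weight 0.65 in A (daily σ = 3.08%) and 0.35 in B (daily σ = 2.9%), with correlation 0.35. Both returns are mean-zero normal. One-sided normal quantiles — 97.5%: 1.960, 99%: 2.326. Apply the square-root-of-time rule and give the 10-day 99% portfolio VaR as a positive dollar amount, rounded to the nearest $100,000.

$56,100,000

σ_p = √(0.65²·3.08² + 0.35²·2.9² + 2·0.35·0.65·0.35·3.08·2.9) = 2.542%.
σ_{10d} = 2.542% × √10 = 8.039%.
VaR = 2.326 × 8.039% = 18.699%; on $300,000,000 that is $56,097,000.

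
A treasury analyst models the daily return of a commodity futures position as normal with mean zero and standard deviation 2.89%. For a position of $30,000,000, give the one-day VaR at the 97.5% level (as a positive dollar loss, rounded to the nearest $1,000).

$1,699,000

At 97.5% one-sided, z = 1.960.
VaR = z·σ = 1.960 × 2.89% = 5.664%.
On $30,000,000: 0.05664 × $30,000,000 = $1,699,200.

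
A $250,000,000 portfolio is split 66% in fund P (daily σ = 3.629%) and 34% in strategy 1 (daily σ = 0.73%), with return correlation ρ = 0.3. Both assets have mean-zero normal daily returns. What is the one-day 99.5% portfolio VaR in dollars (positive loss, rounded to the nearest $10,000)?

σ_p² = 0.66²·3.629² + 0.34²·0.73² + 2·0.3·0.66·0.34·3.629·0.73 = 6.1550 (%²).
σ_p = √6.1550 = 2.481%.
At 99.5%, z = 2.576.
VaR = 2.576 × 2.481% = 6.391%; on $250,000,000 that is $15,977,500.

$15,980,000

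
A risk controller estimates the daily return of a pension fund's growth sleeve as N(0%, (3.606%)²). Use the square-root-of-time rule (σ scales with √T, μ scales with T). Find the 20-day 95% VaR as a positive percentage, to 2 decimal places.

At 95%, z = 1.645.
σ_{20d} = 3.606% × √20 = 16.127%.
VaR = 1.645 × 16.127% = 26.529%.

26.53%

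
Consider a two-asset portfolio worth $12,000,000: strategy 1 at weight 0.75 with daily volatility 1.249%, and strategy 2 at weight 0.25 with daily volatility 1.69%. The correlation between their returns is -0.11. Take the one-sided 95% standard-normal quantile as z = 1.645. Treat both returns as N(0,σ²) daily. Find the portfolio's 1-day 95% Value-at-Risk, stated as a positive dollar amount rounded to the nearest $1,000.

σ_p² = 0.75²·1.249² + 0.25²·1.69² + 2·-0.11·0.75·0.25·1.249·1.69 = 0.9689 (%²).
σ_p = √0.9689 = 0.984%.
VaR = 1.645 × 0.984% = 1.619%; on $12,000,000 that is $194,280.

$194,000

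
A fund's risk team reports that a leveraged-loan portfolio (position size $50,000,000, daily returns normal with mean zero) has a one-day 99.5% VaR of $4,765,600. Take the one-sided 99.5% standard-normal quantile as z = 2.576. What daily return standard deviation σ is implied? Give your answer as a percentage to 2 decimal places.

VaR as a fraction: $4,765,600 / $50,000,000 = 9.531%.
σ = VaR / z = 9.531% / 2.576 = 3.700%.

3.70%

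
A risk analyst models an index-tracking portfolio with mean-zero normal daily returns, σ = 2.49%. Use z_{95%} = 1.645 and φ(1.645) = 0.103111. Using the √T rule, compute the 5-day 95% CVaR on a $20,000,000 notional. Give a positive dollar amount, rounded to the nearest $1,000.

σ_{5d} = 2.49% × √5 = 5.568%.
ES multiplier = φ(z)/(1−α) = 0.103111/0.05 = 2.062.
ES = 5.568% × 2.062 = 11.481%; on $20,000,000: $2,296,200.

$2,296,000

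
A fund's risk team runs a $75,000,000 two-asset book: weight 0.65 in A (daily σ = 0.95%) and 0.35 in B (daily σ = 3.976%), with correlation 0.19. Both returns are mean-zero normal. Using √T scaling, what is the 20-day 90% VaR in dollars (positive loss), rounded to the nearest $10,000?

σ_p = √(0.65²·0.95² + 0.35²·3.976² + 2·0.19·0.65·0.35·0.95·3.976) = 1.626%.
σ_{20d} = 1.626% × √20 = 7.272%.
z(90%) = 1.282.
VaR = 1.282 × 7.272% = 9.323%; on $75,000,000 that is $6,992,250.

$6,990,000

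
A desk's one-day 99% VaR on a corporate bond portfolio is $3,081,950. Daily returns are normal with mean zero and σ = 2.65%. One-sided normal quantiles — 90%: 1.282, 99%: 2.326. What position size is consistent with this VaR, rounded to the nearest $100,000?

VaR as a fraction of value: z·σ = 2.326 × 2.65% = 6.1639%.
Position = $3,081,950 / 0.061639 = $50,000,000.

$50,000,000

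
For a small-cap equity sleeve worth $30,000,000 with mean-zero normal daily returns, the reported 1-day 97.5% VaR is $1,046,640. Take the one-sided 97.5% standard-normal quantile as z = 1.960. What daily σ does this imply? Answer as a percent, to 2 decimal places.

VaR as a fraction: $1,046,640 / $30,000,000 = 3.489%.
σ = VaR / z = 3.489% / 1.960 = 1.780%.

1.78%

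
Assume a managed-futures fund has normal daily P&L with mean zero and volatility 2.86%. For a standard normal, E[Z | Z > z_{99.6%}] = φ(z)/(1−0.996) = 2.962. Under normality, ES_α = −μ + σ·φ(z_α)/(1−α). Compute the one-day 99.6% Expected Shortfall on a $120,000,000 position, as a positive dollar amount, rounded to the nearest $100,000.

ES = 2.86% × 2.962 = 8.471%.
On $120,000,000: 0.08471 × $120,000,000 = $10,165,200.

$10,200,000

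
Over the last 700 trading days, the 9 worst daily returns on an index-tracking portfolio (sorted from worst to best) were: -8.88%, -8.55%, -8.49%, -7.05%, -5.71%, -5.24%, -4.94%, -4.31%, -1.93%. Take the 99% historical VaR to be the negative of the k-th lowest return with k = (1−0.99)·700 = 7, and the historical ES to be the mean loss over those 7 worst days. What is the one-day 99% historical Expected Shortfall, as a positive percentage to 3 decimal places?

The 7 worst returns sum to -48.86%.
ES = −(-48.86%) / 7 = 6.98% ≈ 6.980%.

6.980%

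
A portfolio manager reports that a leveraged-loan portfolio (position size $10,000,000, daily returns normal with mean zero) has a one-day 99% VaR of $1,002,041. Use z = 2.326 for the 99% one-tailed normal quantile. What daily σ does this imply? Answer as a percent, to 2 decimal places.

VaR as a fraction: $1,002,041 / $10,000,000 = 10.020%.
σ = VaR / z = 10.020% / 2.326 = 4.308%.

4.31%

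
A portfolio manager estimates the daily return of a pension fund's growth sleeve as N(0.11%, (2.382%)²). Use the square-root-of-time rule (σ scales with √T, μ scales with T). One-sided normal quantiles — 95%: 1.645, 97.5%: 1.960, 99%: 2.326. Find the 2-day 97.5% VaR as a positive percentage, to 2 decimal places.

6.38%

σ_{2d} = 2.382% × √2 = 3.369%; μ_{2d} = 2 × 0.11% = 0.220%.
VaR = −(0.220%) + 1.960 × 3.369% = 6.383%.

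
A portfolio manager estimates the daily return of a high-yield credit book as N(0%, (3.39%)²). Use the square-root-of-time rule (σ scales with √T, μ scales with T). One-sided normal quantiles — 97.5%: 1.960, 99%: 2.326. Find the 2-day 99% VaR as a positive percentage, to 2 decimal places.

σ_{2d} = 3.39% × √2 = 4.794%.
VaR = 2.326 × 4.794% = 11.151%.

11.15%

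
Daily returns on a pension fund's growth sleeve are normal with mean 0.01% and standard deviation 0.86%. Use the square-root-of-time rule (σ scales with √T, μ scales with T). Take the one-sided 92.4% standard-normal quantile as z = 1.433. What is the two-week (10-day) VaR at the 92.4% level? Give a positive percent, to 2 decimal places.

σ_{10d} = 0.86% × √10 = 2.720%; μ_{10d} = 10 × 0.01% = 0.100%.
VaR = −(0.100%) + 1.433 × 2.720% = 3.798%.

3.80%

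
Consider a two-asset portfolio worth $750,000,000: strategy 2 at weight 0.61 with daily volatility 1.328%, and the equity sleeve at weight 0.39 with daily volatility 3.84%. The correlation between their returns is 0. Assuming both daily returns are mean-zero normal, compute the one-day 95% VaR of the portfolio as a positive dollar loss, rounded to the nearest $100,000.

$21,000,000

σ_p² = 0.61²·1.328² + 0.39²·3.84² + 2·0·0.61·0.39·1.328·3.84 = 2.8990 (%²).
σ_p = √2.8990 = 1.703%.
At 95%, z = 1.645.
VaR = 1.645 × 1.703% = 2.801%; on $750,000,000 that is $21,007,500.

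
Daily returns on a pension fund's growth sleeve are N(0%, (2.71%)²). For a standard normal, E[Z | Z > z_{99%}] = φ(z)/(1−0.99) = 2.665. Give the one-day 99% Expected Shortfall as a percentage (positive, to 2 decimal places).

ES = 2.71% × 2.665 = 7.222%.

7.22%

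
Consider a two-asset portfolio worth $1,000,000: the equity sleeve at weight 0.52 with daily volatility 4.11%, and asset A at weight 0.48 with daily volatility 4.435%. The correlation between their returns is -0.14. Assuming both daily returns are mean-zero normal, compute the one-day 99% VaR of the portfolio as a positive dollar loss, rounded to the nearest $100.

$65,100

σ_p² = 0.52²·4.11² + 0.48²·4.435² + 2·-0.14·0.52·0.48·4.11·4.435 = 7.8255 (%²).
σ_p = √7.8255 = 2.797%.
At 99%, z = 2.326.
VaR = 2.326 × 2.797% = 6.506%; on $1,000,000 that is $65,060.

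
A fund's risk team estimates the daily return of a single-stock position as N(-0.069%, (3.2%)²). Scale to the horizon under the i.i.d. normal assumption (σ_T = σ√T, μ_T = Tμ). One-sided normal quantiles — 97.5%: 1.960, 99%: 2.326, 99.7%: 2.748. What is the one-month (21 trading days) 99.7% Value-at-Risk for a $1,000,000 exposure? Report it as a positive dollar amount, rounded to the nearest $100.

σ_{21d} = 3.2% × √21 = 14.664%; μ_{21d} = 21 × -0.069% = -1.449%.
VaR = −(-1.449%) + 2.748 × 14.664% = 41.746%.
On $1,000,000: 0.41746 × $1,000,000 = $417,460.

$417,500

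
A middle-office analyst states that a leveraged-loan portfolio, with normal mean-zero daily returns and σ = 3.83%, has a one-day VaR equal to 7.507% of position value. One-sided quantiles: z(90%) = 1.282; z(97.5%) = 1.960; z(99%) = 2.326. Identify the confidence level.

97.5%

Implied z = VaR/σ = 7.507 / 3.83 = 1.960.
This matches z(97.5%) = 1.960.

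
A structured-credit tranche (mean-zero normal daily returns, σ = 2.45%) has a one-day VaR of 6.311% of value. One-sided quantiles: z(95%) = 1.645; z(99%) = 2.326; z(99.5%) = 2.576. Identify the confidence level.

99.5%

Implied z = VaR/σ = 6.311 / 2.45 = 2.576.
This matches z(99.5%) = 2.576.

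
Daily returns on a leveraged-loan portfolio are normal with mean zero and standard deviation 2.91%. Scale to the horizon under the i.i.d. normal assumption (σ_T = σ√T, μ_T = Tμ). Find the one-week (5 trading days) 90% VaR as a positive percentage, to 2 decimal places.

At 90%, z = 1.282.
σ_{5d} = 2.91% × √5 = 6.507%.
VaR = 1.282 × 6.507% = 8.342%.

8.34%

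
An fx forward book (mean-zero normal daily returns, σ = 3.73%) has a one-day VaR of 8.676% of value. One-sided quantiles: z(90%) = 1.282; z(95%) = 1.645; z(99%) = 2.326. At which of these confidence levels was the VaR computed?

Implied z = VaR/σ = 8.676 / 3.73 = 2.326.
This matches z(99%) = 2.326.

99%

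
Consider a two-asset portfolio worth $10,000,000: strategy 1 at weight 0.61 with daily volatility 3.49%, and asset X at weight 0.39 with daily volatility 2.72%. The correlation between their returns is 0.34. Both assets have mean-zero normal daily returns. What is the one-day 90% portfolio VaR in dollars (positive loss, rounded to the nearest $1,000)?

$344,000

σ_p² = 0.61²·3.49² + 0.39²·2.72² + 2·0.34·0.61·0.39·3.49·2.72 = 7.1932 (%²).
σ_p = √7.1932 = 2.682%.
At 90%, z = 1.282.
VaR = 1.282 × 2.682% = 3.438%; on $10,000,000 that is $343,800.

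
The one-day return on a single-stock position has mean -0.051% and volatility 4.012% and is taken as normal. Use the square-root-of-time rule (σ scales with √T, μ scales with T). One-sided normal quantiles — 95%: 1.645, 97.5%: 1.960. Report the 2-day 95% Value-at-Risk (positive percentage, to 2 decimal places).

σ_{2d} = 4.012% × √2 = 5.674%; μ_{2d} = 2 × -0.051% = -0.102%.
VaR = −(-0.102%) + 1.645 × 5.674% = 9.436%.

9.44%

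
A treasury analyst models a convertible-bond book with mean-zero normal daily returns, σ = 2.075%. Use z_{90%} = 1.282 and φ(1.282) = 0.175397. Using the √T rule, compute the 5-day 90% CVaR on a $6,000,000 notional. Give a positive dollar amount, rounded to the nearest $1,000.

$488,000

σ_{5d} = 2.075% × √5 = 4.640%.
ES multiplier = φ(z)/(1−α) = 0.175397/0.1 = 1.754.
ES = 4.640% × 1.754 = 8.139%; on $6,000,000: $488,340.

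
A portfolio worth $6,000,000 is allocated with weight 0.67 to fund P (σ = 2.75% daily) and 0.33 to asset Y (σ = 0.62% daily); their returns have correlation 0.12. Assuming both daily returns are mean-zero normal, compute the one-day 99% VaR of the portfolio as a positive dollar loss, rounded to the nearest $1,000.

$262,000

σ_p² = 0.67²·2.75² + 0.33²·0.62² + 2·0.12·0.67·0.33·2.75·0.62 = 3.5271 (%²).
σ_p = √3.5271 = 1.878%.
At 99%, z = 2.326.
VaR = 2.326 × 1.878% = 4.368%; on $6,000,000 that is $262,080.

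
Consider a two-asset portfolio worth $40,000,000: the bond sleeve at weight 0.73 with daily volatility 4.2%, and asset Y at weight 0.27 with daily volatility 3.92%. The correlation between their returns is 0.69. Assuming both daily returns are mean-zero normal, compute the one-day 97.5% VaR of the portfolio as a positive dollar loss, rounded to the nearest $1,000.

$3,036,000

σ_p² = 0.73²·4.2² + 0.27²·3.92² + 2·0.69·0.73·0.27·4.2·3.92 = 14.9987 (%²).
σ_p = √14.9987 = 3.873%.
At 97.5%, z = 1.960.
VaR = 1.960 × 3.873% = 7.591%; on $40,000,000 that is $3,036,400.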